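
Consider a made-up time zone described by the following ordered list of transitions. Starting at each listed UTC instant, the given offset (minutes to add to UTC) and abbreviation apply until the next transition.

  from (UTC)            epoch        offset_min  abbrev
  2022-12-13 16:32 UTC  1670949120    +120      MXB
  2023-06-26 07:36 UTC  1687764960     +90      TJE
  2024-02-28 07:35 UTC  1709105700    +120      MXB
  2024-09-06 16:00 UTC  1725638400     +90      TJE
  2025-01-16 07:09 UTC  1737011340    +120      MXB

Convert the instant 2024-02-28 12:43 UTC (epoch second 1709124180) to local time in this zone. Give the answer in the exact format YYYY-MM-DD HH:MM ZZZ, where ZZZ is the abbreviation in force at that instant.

Query: 2024-02-28 12:43 UTC
Rule 3/5 (MXB, +02:00): 2024-02-28 07:35 UTC ≤ query < 2024-09-06 16:00 UTC
12·60 + 43 + 120 = 883 min
883 = 0·1440 + 883; 883 = 14·60 + 43 → 14:43, same day
→ 2024-02-28 14:43 MXB

2024-02-28 14:43 MXB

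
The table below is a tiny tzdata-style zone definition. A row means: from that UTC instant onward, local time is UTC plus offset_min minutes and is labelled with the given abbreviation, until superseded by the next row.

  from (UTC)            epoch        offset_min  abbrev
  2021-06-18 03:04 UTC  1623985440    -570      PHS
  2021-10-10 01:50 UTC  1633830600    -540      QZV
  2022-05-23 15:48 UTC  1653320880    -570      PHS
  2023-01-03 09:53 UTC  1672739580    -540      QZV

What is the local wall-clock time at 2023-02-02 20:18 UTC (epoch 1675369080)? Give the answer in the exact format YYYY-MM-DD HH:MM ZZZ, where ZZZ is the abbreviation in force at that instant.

Query: 2023-02-02 20:18 UTC
Rule 4/4 (QZV, -09:00): 2023-01-03 09:53 UTC ≤ query < +∞
20·60 + 18 - 540 = 678 min
678 = 0·1440 + 678; 678 = 11·60 + 18 → 11:18, same day
→ 2023-02-02 11:18 QZV

2023-02-02 11:18 QZV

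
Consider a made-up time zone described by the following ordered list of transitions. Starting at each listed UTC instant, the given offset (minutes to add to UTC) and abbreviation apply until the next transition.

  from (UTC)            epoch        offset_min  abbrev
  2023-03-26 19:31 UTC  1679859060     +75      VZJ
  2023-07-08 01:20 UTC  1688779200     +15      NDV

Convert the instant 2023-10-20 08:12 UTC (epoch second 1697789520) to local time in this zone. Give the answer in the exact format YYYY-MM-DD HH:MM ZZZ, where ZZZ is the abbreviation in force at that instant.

Query: 2023-10-20 08:12 UTC
Rule 2/2 (NDV, +00:15): 2023-07-08 01:20 UTC ≤ query < +∞
8·60 + 12 + 15 = 507 min
507 = 0·1440 + 507; 507 = 8·60 + 27 → 08:27, same day
→ 2023-10-20 08:27 NDV

2023-10-20 08:27 NDV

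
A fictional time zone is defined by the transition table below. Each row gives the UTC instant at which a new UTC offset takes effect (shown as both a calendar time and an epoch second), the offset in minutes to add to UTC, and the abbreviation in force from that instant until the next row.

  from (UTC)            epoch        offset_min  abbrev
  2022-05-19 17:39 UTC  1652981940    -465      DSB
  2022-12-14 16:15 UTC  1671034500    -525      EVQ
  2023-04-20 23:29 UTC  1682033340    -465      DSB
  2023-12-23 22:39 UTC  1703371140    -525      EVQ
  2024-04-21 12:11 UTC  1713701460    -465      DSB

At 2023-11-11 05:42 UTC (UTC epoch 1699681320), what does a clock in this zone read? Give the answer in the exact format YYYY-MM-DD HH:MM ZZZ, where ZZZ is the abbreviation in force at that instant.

Query: 2023-11-11 05:42 UTC
Rule 3/5 (DSB, -07:45): 2023-04-20 23:29 UTC ≤ query < 2023-12-23 22:39 UTC
5·60 + 42 - 465 = -123 min
-123 = -1·1440 + 1317; 1317 = 21·60 + 57 → 21:57, 2023-11-11 - 1 day = 2023-11-10
→ 2023-11-10 21:57 DSB

2023-11-10 21:57 DSB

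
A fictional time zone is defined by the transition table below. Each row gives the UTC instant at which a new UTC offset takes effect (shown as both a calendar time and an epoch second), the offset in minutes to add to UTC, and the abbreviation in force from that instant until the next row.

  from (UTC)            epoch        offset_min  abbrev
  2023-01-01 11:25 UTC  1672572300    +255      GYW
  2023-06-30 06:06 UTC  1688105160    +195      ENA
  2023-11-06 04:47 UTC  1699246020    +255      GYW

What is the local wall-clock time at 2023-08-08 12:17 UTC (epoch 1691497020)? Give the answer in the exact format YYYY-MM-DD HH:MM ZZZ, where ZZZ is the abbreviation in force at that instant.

2023-08-08 15:32 ENA

Query: 2023-08-08 12:17 UTC
Rule 2/3 (ENA, +03:15): 2023-06-30 06:06 UTC ≤ query < 2023-11-06 04:47 UTC
12·60 + 17 + 195 = 932 min
932 = 0·1440 + 932; 932 = 15·60 + 32 → 15:32, same day
→ 2023-08-08 15:32 ENA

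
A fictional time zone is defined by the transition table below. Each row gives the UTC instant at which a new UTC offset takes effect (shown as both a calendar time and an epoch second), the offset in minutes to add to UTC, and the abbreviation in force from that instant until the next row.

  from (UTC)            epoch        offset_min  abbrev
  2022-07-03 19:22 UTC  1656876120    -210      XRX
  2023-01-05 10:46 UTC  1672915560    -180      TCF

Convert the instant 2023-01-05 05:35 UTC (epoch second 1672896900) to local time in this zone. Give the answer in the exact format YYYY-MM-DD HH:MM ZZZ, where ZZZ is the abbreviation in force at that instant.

Query: 2023-01-05 05:35 UTC
Rule 1/2 (XRX, -03:30): 2022-07-03 19:22 UTC ≤ query < 2023-01-05 10:46 UTC
5·60 + 35 - 210 = 125 min
125 = 0·1440 + 125; 125 = 2·60 + 5 → 02:05, same day
→ 2023-01-05 02:05 XRX

2023-01-05 02:05 XRX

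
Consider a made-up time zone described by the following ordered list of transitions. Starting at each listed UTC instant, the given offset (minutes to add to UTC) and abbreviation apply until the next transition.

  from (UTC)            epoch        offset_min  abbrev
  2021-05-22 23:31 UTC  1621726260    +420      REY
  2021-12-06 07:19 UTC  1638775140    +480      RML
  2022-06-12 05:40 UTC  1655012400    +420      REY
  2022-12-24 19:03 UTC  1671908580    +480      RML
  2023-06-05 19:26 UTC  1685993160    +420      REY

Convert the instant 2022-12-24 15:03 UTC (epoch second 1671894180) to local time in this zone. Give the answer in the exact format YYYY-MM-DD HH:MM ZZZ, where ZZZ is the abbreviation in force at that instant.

Query: 2022-12-24 15:03 UTC
Rule 3/5 (REY, +07:00): 2022-06-12 05:40 UTC ≤ query < 2022-12-24 19:03 UTC
15·60 + 3 + 420 = 1323 min
1323 = 0·1440 + 1323; 1323 = 22·60 + 3 → 22:03, same day
→ 2022-12-24 22:03 REY

2022-12-24 22:03 REY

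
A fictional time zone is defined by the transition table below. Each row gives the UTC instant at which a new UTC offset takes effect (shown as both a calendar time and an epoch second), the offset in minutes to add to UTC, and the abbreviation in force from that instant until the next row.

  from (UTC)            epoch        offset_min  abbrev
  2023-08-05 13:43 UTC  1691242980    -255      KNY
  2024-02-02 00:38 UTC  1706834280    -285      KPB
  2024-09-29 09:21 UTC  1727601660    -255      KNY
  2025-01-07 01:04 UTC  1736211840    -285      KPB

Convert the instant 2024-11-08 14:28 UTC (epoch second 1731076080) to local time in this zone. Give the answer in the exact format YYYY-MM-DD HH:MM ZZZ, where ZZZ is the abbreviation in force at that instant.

Query: 2024-11-08 14:28 UTC
Rule 3/4 (KNY, -04:15): 2024-09-29 09:21 UTC ≤ query < 2025-01-07 01:04 UTC
14·60 + 28 - 255 = 613 min
613 = 0·1440 + 613; 613 = 10·60 + 13 → 10:13, same day
→ 2024-11-08 10:13 KNY

2024-11-08 10:13 KNY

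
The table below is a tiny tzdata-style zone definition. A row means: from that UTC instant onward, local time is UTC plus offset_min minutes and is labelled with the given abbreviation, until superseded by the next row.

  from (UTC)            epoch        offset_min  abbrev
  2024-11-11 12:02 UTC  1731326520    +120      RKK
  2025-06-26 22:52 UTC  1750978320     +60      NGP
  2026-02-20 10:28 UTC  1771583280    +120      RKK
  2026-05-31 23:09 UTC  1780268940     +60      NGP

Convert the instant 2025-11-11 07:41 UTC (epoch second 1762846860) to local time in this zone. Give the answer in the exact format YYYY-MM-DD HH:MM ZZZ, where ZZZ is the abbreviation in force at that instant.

2025-11-11 08:41 NGP

Query: 2025-11-11 07:41 UTC
Rule 2/4 (NGP, +01:00): 2025-06-26 22:52 UTC ≤ query < 2026-02-20 10:28 UTC
7·60 + 41 + 60 = 521 min
521 = 0·1440 + 521; 521 = 8·60 + 41 → 08:41, same day
→ 2025-11-11 08:41 NGP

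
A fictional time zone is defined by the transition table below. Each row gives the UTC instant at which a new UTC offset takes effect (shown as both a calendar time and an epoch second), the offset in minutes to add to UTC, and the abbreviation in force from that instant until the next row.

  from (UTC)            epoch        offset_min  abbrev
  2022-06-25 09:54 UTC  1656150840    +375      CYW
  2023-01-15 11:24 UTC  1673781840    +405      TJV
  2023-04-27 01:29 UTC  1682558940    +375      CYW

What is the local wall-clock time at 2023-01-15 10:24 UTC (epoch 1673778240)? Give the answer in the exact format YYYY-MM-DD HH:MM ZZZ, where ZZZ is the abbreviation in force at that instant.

2023-01-15 16:39 CYW

Query: 2023-01-15 10:24 UTC
Rule 1/3 (CYW, +06:15): 2022-06-25 09:54 UTC ≤ query < 2023-01-15 11:24 UTC
10·60 + 24 + 375 = 999 min
999 = 0·1440 + 999; 999 = 16·60 + 39 → 16:39, same day
→ 2023-01-15 16:39 CYW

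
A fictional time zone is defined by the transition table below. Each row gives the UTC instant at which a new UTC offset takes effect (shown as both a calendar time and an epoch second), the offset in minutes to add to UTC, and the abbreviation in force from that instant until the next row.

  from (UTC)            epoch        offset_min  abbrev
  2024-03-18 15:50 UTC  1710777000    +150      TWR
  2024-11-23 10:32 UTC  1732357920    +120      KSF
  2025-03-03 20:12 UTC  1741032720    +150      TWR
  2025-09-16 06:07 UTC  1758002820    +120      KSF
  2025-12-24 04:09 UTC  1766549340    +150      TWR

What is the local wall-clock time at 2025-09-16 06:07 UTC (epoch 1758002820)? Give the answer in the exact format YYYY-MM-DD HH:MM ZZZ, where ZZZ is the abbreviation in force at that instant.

Query: 2025-09-16 06:07 UTC
Rule 4/5 (KSF, +02:00): 2025-09-16 06:07 UTC ≤ query < 2025-12-24 04:09 UTC
6·60 + 7 + 120 = 487 min
487 = 0·1440 + 487; 487 = 8·60 + 7 → 08:07, same day
→ 2025-09-16 08:07 KSF

2025-09-16 08:07 KSF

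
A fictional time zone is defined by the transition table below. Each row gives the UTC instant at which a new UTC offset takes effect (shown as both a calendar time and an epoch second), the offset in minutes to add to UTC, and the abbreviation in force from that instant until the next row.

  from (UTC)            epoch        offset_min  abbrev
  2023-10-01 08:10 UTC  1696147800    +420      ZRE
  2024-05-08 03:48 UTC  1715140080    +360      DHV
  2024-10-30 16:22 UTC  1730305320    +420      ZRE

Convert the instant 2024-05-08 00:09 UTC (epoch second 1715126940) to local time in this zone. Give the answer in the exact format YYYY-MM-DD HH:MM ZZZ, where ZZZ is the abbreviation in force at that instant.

2024-05-08 07:09 ZRE

Query: 2024-05-08 00:09 UTC
Rule 1/3 (ZRE, +07:00): 2023-10-01 08:10 UTC ≤ query < 2024-05-08 03:48 UTC
0·60 + 9 + 420 = 429 min
429 = 0·1440 + 429; 429 = 7·60 + 9 → 07:09, same day
→ 2024-05-08 07:09 ZRE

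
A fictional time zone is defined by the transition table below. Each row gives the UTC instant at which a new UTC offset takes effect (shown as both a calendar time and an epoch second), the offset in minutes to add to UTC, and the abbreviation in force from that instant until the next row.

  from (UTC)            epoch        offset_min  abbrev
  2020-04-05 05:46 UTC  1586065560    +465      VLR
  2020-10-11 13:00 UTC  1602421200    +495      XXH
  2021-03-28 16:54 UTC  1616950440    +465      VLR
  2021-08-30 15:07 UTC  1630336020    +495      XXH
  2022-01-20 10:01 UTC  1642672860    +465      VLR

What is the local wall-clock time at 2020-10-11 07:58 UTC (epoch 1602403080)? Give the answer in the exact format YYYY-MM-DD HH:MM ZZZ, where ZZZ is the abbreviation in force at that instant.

2020-10-11 15:43 VLR

Query: 2020-10-11 07:58 UTC
Rule 1/5 (VLR, +07:45): 2020-04-05 05:46 UTC ≤ query < 2020-10-11 13:00 UTC
7·60 + 58 + 465 = 943 min
943 = 0·1440 + 943; 943 = 15·60 + 43 → 15:43, same day
→ 2020-10-11 15:43 VLR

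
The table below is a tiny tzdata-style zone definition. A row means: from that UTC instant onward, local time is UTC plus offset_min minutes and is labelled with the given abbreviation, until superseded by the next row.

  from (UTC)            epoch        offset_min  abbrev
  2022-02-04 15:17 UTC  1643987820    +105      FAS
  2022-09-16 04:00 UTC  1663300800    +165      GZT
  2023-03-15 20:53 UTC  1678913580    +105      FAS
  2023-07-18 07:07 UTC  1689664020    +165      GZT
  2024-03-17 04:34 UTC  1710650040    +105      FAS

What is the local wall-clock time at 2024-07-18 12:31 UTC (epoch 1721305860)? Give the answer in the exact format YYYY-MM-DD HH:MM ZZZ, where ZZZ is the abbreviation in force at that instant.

2024-07-18 14:16 FAS

Query: 2024-07-18 12:31 UTC
Rule 5/5 (FAS, +01:45): 2024-03-17 04:34 UTC ≤ query < +∞
12·60 + 31 + 105 = 856 min
856 = 0·1440 + 856; 856 = 14·60 + 16 → 14:16, same day
→ 2024-07-18 14:16 FAS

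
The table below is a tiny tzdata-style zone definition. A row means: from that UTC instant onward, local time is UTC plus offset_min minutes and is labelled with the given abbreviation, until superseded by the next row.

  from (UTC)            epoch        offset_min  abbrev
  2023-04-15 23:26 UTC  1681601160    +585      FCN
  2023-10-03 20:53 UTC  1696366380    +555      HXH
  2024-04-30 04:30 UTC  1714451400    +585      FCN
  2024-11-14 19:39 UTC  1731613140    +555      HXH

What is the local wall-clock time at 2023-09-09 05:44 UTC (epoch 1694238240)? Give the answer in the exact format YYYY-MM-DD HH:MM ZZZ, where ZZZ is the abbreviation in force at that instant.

Query: 2023-09-09 05:44 UTC
Rule 1/4 (FCN, +09:45): 2023-04-15 23:26 UTC ≤ query < 2023-10-03 20:53 UTC
5·60 + 44 + 585 = 929 min
929 = 0·1440 + 929; 929 = 15·60 + 29 → 15:29, same day
→ 2023-09-09 15:29 FCN

2023-09-09 15:29 FCN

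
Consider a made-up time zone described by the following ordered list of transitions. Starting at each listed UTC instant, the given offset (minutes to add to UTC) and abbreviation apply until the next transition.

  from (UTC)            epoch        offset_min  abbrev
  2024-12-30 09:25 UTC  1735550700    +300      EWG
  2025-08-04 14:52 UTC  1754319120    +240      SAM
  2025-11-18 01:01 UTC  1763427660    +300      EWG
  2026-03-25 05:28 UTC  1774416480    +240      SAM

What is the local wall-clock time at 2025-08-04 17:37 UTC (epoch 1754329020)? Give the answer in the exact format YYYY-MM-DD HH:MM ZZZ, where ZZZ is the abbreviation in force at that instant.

Query: 2025-08-04 17:37 UTC
Rule 2/4 (SAM, +04:00): 2025-08-04 14:52 UTC ≤ query < 2025-11-18 01:01 UTC
17·60 + 37 + 240 = 1297 min
1297 = 0·1440 + 1297; 1297 = 21·60 + 37 → 21:37, same day
→ 2025-08-04 21:37 SAM

2025-08-04 21:37 SAM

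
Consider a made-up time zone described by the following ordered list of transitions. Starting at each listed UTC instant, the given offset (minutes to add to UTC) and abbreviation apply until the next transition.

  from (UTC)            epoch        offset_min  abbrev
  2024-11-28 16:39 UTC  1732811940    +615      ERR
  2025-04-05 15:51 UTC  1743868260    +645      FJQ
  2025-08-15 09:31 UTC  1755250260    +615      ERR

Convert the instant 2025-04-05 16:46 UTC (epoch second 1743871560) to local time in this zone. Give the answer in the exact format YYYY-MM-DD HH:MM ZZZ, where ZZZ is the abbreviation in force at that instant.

Query: 2025-04-05 16:46 UTC
Rule 2/3 (FJQ, +10:45): 2025-04-05 15:51 UTC ≤ query < 2025-08-15 09:31 UTC
16·60 + 46 + 645 = 1651 min
1651 = 1·1440 + 211; 211 = 3·60 + 31 → 03:31, 2025-04-05 + 1 day = 2025-04-06
→ 2025-04-06 03:31 FJQ

2025-04-06 03:31 FJQ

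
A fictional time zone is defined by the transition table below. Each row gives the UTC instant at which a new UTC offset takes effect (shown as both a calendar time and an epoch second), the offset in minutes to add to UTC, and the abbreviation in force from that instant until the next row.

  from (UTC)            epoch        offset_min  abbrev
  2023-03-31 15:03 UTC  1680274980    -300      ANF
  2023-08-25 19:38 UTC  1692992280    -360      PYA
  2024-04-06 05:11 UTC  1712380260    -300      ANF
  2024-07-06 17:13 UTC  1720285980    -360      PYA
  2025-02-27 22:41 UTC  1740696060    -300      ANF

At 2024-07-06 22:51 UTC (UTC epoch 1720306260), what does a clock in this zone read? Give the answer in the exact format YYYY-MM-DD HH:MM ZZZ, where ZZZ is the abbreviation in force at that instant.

2024-07-06 16:51 PYA

Query: 2024-07-06 22:51 UTC
Rule 4/5 (PYA, -06:00): 2024-07-06 17:13 UTC ≤ query < 2025-02-27 22:41 UTC
22·60 + 51 - 360 = 1011 min
1011 = 0·1440 + 1011; 1011 = 16·60 + 51 → 16:51, same day
→ 2024-07-06 16:51 PYA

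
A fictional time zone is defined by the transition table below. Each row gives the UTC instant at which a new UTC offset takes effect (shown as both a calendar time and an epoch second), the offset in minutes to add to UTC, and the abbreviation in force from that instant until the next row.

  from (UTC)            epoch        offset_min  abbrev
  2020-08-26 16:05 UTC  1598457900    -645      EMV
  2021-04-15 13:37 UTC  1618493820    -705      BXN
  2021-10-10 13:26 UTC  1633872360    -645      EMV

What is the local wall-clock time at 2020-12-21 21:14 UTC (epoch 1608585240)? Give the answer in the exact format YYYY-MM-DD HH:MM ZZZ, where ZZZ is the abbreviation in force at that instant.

2020-12-21 10:29 EMV

Query: 2020-12-21 21:14 UTC
Rule 1/3 (EMV, -10:45): 2020-08-26 16:05 UTC ≤ query < 2021-04-15 13:37 UTC
21·60 + 14 - 645 = 629 min
629 = 0·1440 + 629; 629 = 10·60 + 29 → 10:29, same day
→ 2020-12-21 10:29 EMV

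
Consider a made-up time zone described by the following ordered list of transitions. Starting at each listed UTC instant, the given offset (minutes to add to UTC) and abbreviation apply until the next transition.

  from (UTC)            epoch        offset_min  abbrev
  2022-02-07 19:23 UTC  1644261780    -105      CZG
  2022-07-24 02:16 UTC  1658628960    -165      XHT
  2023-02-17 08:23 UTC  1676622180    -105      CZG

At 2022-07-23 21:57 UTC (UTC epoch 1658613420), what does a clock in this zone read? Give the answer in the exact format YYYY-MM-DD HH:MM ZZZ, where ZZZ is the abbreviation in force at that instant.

Query: 2022-07-23 21:57 UTC
Rule 1/3 (CZG, -01:45): 2022-02-07 19:23 UTC ≤ query < 2022-07-24 02:16 UTC
21·60 + 57 - 105 = 1212 min
1212 = 0·1440 + 1212; 1212 = 20·60 + 12 → 20:12, same day
→ 2022-07-23 20:12 CZG

2022-07-23 20:12 CZG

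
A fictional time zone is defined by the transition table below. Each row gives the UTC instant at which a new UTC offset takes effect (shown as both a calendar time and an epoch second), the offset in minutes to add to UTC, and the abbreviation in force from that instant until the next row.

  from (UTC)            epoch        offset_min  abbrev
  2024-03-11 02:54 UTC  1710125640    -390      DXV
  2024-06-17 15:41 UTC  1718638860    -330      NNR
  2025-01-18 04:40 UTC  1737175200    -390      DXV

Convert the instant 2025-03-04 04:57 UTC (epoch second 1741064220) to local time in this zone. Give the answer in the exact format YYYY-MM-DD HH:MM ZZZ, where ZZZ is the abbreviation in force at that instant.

2025-03-03 22:27 DXV

Query: 2025-03-04 04:57 UTC
Rule 3/3 (DXV, -06:30): 2025-01-18 04:40 UTC ≤ query < +∞
4·60 + 57 - 390 = -93 min
-93 = -1·1440 + 1347; 1347 = 22·60 + 27 → 22:27, 2025-03-04 - 1 day = 2025-03-03
→ 2025-03-03 22:27 DXV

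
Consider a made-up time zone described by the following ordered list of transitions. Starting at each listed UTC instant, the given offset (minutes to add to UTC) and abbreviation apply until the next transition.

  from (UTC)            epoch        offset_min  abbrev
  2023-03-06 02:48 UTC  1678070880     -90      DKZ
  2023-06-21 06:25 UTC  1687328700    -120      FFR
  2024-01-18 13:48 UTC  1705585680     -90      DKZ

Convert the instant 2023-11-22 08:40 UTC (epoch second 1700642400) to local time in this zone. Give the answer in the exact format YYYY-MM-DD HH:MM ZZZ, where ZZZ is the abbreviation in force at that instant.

Query: 2023-11-22 08:40 UTC
Rule 2/3 (FFR, -02:00): 2023-06-21 06:25 UTC ≤ query < 2024-01-18 13:48 UTC
8·60 + 40 - 120 = 400 min
400 = 0·1440 + 400; 400 = 6·60 + 40 → 06:40, same day
→ 2023-11-22 06:40 FFR

2023-11-22 06:40 FFR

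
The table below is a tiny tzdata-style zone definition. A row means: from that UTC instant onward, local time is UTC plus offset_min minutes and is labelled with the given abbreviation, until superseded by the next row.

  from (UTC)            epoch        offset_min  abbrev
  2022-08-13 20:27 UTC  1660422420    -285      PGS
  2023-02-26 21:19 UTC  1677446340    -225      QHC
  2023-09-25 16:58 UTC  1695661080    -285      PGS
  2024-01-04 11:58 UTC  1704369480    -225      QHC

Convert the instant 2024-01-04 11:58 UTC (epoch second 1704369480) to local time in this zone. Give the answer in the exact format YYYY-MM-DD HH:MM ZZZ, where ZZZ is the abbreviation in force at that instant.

2024-01-04 08:13 QHC

Query: 2024-01-04 11:58 UTC
Rule 4/4 (QHC, -03:45): 2024-01-04 11:58 UTC ≤ query < +∞
11·60 + 58 - 225 = 493 min
493 = 0·1440 + 493; 493 = 8·60 + 13 → 08:13, same day
→ 2024-01-04 08:13 QHC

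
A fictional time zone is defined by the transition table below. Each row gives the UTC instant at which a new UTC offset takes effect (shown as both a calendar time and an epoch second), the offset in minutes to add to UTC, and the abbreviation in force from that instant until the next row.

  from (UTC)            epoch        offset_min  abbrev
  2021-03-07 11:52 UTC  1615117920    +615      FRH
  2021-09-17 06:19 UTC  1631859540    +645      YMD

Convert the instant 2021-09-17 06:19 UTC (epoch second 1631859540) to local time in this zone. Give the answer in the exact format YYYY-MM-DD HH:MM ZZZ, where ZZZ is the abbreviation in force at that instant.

2021-09-17 17:04 YMD

Query: 2021-09-17 06:19 UTC
Rule 2/2 (YMD, +10:45): 2021-09-17 06:19 UTC ≤ query < +∞
6·60 + 19 + 645 = 1024 min
1024 = 0·1440 + 1024; 1024 = 17·60 + 4 → 17:04, same day
→ 2021-09-17 17:04 YMD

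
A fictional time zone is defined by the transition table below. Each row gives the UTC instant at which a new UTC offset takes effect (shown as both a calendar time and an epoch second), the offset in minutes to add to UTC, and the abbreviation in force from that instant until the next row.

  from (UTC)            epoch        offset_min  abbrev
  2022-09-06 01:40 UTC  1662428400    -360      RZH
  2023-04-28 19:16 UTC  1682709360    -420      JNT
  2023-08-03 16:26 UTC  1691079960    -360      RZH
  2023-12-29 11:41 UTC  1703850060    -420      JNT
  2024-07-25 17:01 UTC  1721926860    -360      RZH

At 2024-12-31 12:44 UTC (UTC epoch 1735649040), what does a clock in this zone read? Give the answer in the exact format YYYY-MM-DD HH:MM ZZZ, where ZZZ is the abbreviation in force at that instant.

Query: 2024-12-31 12:44 UTC
Rule 5/5 (RZH, -06:00): 2024-07-25 17:01 UTC ≤ query < +∞
12·60 + 44 - 360 = 404 min
404 = 0·1440 + 404; 404 = 6·60 + 44 → 06:44, same day
→ 2024-12-31 06:44 RZH

2024-12-31 06:44 RZH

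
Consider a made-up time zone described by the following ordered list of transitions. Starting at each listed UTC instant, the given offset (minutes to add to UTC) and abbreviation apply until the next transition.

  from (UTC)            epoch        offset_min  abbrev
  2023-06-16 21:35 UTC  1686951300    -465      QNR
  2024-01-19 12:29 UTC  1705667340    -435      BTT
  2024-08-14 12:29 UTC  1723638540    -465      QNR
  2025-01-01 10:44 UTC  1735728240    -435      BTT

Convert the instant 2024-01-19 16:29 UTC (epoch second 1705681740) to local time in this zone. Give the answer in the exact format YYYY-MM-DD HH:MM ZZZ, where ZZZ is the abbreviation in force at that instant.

Query: 2024-01-19 16:29 UTC
Rule 2/4 (BTT, -07:15): 2024-01-19 12:29 UTC ≤ query < 2024-08-14 12:29 UTC
16·60 + 29 - 435 = 554 min
554 = 0·1440 + 554; 554 = 9·60 + 14 → 09:14, same day
→ 2024-01-19 09:14 BTT

2024-01-19 09:14 BTT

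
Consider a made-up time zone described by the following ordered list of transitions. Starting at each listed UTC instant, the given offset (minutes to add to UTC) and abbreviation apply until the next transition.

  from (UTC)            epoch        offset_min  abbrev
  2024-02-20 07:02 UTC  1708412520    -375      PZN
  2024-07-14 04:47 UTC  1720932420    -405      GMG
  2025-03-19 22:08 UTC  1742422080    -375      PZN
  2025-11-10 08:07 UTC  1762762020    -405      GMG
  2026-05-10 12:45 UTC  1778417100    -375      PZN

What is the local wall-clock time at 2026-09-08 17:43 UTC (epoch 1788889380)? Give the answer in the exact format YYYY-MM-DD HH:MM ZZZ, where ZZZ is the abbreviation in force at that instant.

Query: 2026-09-08 17:43 UTC
Rule 5/5 (PZN, -06:15): 2026-05-10 12:45 UTC ≤ query < +∞
17·60 + 43 - 375 = 688 min
688 = 0·1440 + 688; 688 = 11·60 + 28 → 11:28, same day
→ 2026-09-08 11:28 PZN

2026-09-08 11:28 PZN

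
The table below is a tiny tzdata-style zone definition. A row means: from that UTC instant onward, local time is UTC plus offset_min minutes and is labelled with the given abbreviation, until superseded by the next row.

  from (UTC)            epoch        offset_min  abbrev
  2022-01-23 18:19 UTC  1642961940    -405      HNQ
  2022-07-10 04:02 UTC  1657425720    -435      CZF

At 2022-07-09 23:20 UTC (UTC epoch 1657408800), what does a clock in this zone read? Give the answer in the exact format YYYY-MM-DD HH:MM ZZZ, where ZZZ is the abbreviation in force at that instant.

2022-07-09 16:35 HNQ

Query: 2022-07-09 23:20 UTC
Rule 1/2 (HNQ, -06:45): 2022-01-23 18:19 UTC ≤ query < 2022-07-10 04:02 UTC
23·60 + 20 - 405 = 995 min
995 = 0·1440 + 995; 995 = 16·60 + 35 → 16:35, same day
→ 2022-07-09 16:35 HNQ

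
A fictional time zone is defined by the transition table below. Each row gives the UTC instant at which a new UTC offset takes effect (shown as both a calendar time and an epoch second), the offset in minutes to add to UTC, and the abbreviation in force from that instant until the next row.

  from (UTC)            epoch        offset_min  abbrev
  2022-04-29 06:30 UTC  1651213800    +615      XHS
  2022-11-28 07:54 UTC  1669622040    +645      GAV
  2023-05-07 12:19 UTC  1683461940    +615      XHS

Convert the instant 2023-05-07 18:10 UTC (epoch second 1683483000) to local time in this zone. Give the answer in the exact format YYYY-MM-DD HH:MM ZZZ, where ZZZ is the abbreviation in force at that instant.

Query: 2023-05-07 18:10 UTC
Rule 3/3 (XHS, +10:15): 2023-05-07 12:19 UTC ≤ query < +∞
18·60 + 10 + 615 = 1705 min
1705 = 1·1440 + 265; 265 = 4·60 + 25 → 04:25, 2023-05-07 + 1 day = 2023-05-08
→ 2023-05-08 04:25 XHS

2023-05-08 04:25 XHS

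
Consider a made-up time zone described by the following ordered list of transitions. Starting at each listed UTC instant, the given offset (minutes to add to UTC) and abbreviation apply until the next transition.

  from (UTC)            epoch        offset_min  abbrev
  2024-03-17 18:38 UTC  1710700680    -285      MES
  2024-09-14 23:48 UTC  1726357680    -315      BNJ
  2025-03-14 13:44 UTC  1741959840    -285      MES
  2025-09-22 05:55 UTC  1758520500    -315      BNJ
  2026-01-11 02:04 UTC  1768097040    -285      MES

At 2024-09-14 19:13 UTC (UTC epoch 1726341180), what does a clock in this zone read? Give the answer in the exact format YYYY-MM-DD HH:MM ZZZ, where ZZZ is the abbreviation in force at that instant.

2024-09-14 14:28 MES

Query: 2024-09-14 19:13 UTC
Rule 1/5 (MES, -04:45): 2024-03-17 18:38 UTC ≤ query < 2024-09-14 23:48 UTC
19·60 + 13 - 285 = 868 min
868 = 0·1440 + 868; 868 = 14·60 + 28 → 14:28, same day
→ 2024-09-14 14:28 MES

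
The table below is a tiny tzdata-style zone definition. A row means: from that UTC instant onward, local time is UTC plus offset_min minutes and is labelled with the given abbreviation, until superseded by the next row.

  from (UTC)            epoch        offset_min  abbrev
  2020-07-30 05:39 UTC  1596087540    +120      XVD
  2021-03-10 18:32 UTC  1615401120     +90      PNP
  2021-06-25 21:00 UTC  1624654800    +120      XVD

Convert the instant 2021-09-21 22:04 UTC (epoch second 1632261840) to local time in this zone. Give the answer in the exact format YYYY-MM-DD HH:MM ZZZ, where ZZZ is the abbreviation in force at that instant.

Query: 2021-09-21 22:04 UTC
Rule 3/3 (XVD, +02:00): 2021-06-25 21:00 UTC ≤ query < +∞
22·60 + 4 + 120 = 1444 min
1444 = 1·1440 + 4; 4 = 0·60 + 4 → 00:04, 2021-09-21 + 1 day = 2021-09-22
→ 2021-09-22 00:04 XVD

2021-09-22 00:04 XVD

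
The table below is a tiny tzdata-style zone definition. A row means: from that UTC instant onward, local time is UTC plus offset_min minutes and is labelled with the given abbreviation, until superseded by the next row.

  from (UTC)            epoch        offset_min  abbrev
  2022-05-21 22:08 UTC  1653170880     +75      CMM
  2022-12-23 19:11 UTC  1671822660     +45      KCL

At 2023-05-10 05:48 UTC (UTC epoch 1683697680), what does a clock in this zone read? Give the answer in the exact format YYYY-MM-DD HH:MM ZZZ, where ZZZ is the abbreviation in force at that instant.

2023-05-10 06:33 KCL

Query: 2023-05-10 05:48 UTC
Rule 2/2 (KCL, +00:45): 2022-12-23 19:11 UTC ≤ query < +∞
5·60 + 48 + 45 = 393 min
393 = 0·1440 + 393; 393 = 6·60 + 33 → 06:33, same day
→ 2023-05-10 06:33 KCL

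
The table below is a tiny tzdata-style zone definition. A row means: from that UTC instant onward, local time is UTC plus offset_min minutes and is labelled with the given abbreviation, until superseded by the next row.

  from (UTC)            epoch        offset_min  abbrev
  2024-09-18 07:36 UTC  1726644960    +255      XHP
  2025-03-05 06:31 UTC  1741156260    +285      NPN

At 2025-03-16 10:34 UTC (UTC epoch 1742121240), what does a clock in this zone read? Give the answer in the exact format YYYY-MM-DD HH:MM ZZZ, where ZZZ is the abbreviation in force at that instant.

2025-03-16 15:19 NPN

Query: 2025-03-16 10:34 UTC
Rule 2/2 (NPN, +04:45): 2025-03-05 06:31 UTC ≤ query < +∞
10·60 + 34 + 285 = 919 min
919 = 0·1440 + 919; 919 = 15·60 + 19 → 15:19, same day
→ 2025-03-16 15:19 NPN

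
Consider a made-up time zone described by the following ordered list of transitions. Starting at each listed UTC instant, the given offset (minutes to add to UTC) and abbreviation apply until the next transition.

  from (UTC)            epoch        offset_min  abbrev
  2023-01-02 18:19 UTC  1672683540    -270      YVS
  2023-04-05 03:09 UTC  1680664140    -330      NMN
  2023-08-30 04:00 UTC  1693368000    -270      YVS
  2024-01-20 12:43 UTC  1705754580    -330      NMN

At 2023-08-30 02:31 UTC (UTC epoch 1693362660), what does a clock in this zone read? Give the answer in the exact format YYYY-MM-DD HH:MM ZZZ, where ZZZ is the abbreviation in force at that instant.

Query: 2023-08-30 02:31 UTC
Rule 2/4 (NMN, -05:30): 2023-04-05 03:09 UTC ≤ query < 2023-08-30 04:00 UTC
2·60 + 31 - 330 = -179 min
-179 = -1·1440 + 1261; 1261 = 21·60 + 1 → 21:01, 2023-08-30 - 1 day = 2023-08-29
→ 2023-08-29 21:01 NMN

2023-08-29 21:01 NMN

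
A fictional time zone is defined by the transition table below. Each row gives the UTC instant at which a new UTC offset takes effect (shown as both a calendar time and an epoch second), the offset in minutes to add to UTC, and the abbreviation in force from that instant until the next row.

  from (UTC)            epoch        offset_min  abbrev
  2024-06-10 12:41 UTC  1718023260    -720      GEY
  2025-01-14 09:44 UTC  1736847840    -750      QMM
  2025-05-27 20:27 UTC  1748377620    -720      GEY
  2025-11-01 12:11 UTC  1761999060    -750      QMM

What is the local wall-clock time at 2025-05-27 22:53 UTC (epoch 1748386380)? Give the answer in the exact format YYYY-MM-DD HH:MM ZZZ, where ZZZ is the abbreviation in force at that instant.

Query: 2025-05-27 22:53 UTC
Rule 3/4 (GEY, -12:00): 2025-05-27 20:27 UTC ≤ query < 2025-11-01 12:11 UTC
22·60 + 53 - 720 = 653 min
653 = 0·1440 + 653; 653 = 10·60 + 53 → 10:53, same day
→ 2025-05-27 10:53 GEY

2025-05-27 10:53 GEY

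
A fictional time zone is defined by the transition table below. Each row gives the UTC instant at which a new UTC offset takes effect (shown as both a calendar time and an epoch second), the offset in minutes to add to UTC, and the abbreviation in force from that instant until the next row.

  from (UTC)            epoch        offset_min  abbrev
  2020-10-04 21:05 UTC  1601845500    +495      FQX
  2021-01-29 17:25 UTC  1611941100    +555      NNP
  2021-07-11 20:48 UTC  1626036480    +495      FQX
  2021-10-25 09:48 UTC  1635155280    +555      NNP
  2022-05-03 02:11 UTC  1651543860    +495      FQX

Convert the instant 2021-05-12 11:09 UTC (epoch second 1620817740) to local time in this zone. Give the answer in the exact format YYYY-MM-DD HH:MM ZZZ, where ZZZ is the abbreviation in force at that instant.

2021-05-12 20:24 NNP

Query: 2021-05-12 11:09 UTC
Rule 2/5 (NNP, +09:15): 2021-01-29 17:25 UTC ≤ query < 2021-07-11 20:48 UTC
11·60 + 9 + 555 = 1224 min
1224 = 0·1440 + 1224; 1224 = 20·60 + 24 → 20:24, same day
→ 2021-05-12 20:24 NNP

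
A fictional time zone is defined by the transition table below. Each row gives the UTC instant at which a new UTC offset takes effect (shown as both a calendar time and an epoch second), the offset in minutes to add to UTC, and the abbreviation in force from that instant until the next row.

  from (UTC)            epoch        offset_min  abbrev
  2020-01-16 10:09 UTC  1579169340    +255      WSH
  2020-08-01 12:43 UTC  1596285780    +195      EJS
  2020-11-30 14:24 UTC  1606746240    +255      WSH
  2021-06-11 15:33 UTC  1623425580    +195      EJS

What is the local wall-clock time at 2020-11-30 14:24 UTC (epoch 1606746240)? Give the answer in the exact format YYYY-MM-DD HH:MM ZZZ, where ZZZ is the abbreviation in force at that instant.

2020-11-30 18:39 WSH

Query: 2020-11-30 14:24 UTC
Rule 3/4 (WSH, +04:15): 2020-11-30 14:24 UTC ≤ query < 2021-06-11 15:33 UTC
14·60 + 24 + 255 = 1119 min
1119 = 0·1440 + 1119; 1119 = 18·60 + 39 → 18:39, same day
→ 2020-11-30 18:39 WSH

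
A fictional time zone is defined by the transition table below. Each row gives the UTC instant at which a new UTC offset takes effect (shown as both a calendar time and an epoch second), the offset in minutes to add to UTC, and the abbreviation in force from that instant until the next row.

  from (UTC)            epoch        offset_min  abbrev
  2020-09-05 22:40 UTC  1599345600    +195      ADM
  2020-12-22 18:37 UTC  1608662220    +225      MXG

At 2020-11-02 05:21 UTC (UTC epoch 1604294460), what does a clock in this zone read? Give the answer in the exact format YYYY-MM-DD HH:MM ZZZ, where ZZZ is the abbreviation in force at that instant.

2020-11-02 08:36 ADM

Query: 2020-11-02 05:21 UTC
Rule 1/2 (ADM, +03:15): 2020-09-05 22:40 UTC ≤ query < 2020-12-22 18:37 UTC
5·60 + 21 + 195 = 516 min
516 = 0·1440 + 516; 516 = 8·60 + 36 → 08:36, same day
→ 2020-11-02 08:36 ADM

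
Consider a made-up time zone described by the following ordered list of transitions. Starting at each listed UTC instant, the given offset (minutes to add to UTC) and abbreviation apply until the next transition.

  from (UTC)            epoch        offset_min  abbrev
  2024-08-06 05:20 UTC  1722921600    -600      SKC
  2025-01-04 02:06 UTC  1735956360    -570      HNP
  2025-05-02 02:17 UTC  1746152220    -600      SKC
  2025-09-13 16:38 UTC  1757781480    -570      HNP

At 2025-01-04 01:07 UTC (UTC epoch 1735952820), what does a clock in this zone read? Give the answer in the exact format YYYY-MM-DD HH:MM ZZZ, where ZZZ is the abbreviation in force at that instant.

2025-01-03 15:07 SKC

Query: 2025-01-04 01:07 UTC
Rule 1/4 (SKC, -10:00): 2024-08-06 05:20 UTC ≤ query < 2025-01-04 02:06 UTC
1·60 + 7 - 600 = -533 min
-533 = -1·1440 + 907; 907 = 15·60 + 7 → 15:07, 2025-01-04 - 1 day = 2025-01-03
→ 2025-01-03 15:07 SKC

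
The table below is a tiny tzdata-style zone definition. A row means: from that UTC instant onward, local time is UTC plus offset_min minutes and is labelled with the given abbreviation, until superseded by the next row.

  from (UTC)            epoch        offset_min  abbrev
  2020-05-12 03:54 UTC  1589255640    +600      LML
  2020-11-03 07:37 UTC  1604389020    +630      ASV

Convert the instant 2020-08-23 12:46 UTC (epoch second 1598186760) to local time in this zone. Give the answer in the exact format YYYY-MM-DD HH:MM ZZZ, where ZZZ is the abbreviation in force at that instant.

2020-08-23 22:46 LML

Query: 2020-08-23 12:46 UTC
Rule 1/2 (LML, +10:00): 2020-05-12 03:54 UTC ≤ query < 2020-11-03 07:37 UTC
12·60 + 46 + 600 = 1366 min
1366 = 0·1440 + 1366; 1366 = 22·60 + 46 → 22:46, same day
→ 2020-08-23 22:46 LML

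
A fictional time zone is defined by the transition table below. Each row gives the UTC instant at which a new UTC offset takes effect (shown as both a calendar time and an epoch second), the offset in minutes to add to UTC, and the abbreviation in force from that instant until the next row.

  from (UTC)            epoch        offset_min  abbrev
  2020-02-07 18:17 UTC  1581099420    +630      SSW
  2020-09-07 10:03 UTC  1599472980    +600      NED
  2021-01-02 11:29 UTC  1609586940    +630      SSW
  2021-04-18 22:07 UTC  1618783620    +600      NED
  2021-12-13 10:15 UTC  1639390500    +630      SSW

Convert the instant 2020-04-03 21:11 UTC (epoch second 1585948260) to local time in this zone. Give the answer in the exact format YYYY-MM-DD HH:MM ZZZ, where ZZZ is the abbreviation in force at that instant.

Query: 2020-04-03 21:11 UTC
Rule 1/5 (SSW, +10:30): 2020-02-07 18:17 UTC ≤ query < 2020-09-07 10:03 UTC
21·60 + 11 + 630 = 1901 min
1901 = 1·1440 + 461; 461 = 7·60 + 41 → 07:41, 2020-04-03 + 1 day = 2020-04-04
→ 2020-04-04 07:41 SSW

2020-04-04 07:41 SSW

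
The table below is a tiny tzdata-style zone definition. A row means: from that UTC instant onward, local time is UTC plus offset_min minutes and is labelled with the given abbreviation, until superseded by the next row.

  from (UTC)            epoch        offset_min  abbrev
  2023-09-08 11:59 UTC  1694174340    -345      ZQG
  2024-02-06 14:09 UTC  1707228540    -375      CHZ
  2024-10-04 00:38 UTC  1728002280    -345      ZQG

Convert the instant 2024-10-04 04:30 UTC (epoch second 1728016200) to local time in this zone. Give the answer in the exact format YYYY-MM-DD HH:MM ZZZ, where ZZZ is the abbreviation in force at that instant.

2024-10-03 22:45 ZQG

Query: 2024-10-04 04:30 UTC
Rule 3/3 (ZQG, -05:45): 2024-10-04 00:38 UTC ≤ query < +∞
4·60 + 30 - 345 = -75 min
-75 = -1·1440 + 1365; 1365 = 22·60 + 45 → 22:45, 2024-10-04 - 1 day = 2024-10-03
→ 2024-10-03 22:45 ZQG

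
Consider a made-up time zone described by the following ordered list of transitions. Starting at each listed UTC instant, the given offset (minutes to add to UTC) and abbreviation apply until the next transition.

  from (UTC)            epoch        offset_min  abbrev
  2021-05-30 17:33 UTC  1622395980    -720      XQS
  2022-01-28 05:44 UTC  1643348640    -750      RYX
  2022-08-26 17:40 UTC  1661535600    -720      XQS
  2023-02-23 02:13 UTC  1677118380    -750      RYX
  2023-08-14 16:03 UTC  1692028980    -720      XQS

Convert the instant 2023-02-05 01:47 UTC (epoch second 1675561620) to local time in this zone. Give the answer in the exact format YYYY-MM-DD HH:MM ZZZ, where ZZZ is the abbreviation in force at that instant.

2023-02-04 13:47 XQS

Query: 2023-02-05 01:47 UTC
Rule 3/5 (XQS, -12:00): 2022-08-26 17:40 UTC ≤ query < 2023-02-23 02:13 UTC
1·60 + 47 - 720 = -613 min
-613 = -1·1440 + 827; 827 = 13·60 + 47 → 13:47, 2023-02-05 - 1 day = 2023-02-04
→ 2023-02-04 13:47 XQS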